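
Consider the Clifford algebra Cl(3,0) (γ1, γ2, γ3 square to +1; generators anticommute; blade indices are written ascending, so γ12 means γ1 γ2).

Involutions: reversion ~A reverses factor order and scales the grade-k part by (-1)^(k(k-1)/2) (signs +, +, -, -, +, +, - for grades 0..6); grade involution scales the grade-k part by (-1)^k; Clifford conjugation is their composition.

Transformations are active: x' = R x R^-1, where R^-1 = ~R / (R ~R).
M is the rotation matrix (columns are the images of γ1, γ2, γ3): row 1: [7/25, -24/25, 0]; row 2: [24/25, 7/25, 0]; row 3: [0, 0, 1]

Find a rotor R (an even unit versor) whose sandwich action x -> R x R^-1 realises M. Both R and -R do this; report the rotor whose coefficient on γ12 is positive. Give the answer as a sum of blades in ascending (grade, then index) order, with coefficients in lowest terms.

Method: write R = a + b12*γ12 + b13*γ13 + b23*γ23 with a^2 + b12^2 + b13^2 + b23^2 = 1 (so R^-1 = ~R). Expanding the columns R e_j ~R gives tr M = 4a^2 - 1 and, from the antisymmetric part, M21 - M12 = -4a*b12, M13 - M31 = 4a*b13, M32 - M23 = -4a*b23.
Here tr M = 39/25, so a^2 = (1 + tr M)/4 = 16/25 and a = ±4/5. Taking a = 4/5: M21 - M12 = 48/25, M13 - M31 = 0, M32 - M23 = 0, giving b12 = -3/5, b13 = 0, b23 = 0, i.e. R = 4/5 - 3/5*γ12.
Its γ12 coefficient is negative, so report the other preimage -R.
Answer: -4/5 + 3/5*γ12. Key observation: the double cover Spin(3) -> SO(3) sends R and -R to the same matrix (trace 39/25 here), so the stated sign of the γ12 coefficient is what selects one sheet.


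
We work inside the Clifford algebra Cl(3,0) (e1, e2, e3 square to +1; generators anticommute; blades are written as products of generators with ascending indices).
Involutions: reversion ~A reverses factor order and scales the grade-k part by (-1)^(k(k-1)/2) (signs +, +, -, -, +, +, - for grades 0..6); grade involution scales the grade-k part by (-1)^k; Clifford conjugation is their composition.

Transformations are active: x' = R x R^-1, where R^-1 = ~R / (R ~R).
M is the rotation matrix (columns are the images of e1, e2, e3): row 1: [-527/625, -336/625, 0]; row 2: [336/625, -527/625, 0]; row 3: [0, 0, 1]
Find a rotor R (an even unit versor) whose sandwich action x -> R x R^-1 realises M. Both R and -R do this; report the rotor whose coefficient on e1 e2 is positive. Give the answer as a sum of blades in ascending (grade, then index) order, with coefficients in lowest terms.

Method: write R = a + b12*e1 e2 + b13*e1 e3 + b23*e2 e3 with a^2 + b12^2 + b13^2 + b23^2 = 1 (so R^-1 = ~R). Expanding the columns R e_j ~R gives tr M = 4a^2 - 1 and, from the antisymmetric part, M21 - M12 = -4a*b12, M13 - M31 = 4a*b13, M32 - M23 = -4a*b23.
Here tr M = -429/625, so a^2 = (1 + tr M)/4 = 49/625 and a = ±7/25. Taking a = 7/25: M21 - M12 = 672/625, M13 - M31 = 0, M32 - M23 = 0, giving b12 = -24/25, b13 = 0, b23 = 0, i.e. R = 7/25 - 24/25*e1 e2.
Its e1 e2 coefficient is negative, so report the other preimage -R.
Answer: -7/25 + 24/25*e1 e2. Sheet selection: the two-to-one cover makes ±R indistinguishable at the matrix level (trace -429/625), so uniqueness comes from the required sign on e1 e2.


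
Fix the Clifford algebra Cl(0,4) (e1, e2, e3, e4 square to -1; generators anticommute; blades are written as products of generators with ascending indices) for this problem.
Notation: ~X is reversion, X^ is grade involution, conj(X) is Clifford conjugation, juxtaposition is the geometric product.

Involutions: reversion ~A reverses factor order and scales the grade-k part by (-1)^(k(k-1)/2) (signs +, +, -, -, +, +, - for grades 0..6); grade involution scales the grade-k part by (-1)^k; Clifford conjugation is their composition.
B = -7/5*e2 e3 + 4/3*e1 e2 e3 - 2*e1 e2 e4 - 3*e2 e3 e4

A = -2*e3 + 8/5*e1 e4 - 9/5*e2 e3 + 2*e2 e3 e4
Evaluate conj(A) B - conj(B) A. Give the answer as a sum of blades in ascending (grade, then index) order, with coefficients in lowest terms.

first term: -87/25 - 12/5*e1 + 2/5*e2 + 41/5*e4 - 8/3*e1 e2 + 4*e1 e3 + 8/3*e1 e4 - 6*e2 e4 - 24/5*e1 e2 e3 - 18/5*e1 e3 e4 - 32/15*e2 e3 e4 - 44/25*e1 e2 e3 e4
second term: -87/25 + 12/5*e1 - 2/5*e2 - 41/5*e4 + 8/3*e1 e2 - 4*e1 e3 - 8/3*e1 e4 + 6*e2 e4 - 24/5*e1 e2 e3 - 18/5*e1 e3 e4 - 32/15*e2 e3 e4 - 44/25*e1 e2 e3 e4
Answer: -24/5*e1 + 4/5*e2 + 82/5*e4 - 16/3*e1 e2 + 8*e1 e3 + 16/3*e1 e4 - 12*e2 e4


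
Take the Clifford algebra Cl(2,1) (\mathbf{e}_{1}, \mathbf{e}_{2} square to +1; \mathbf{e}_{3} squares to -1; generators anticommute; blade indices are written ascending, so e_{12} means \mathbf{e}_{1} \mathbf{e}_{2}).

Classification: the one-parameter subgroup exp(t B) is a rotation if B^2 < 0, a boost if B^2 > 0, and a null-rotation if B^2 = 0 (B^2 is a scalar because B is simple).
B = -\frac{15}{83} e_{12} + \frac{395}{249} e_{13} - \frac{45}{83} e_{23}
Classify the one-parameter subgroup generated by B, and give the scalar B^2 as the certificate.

B^2 term by term: the squares give (-\frac{15}{83})^2*(e_{12})^2 + (\frac{395}{249})^2*(e_{13})^2 + (-\frac{45}{83})^2*(e_{23})^2 = \frac{225}{6889}*(-1) + \frac{156025}{62001}*(+1) + \frac{2025}{6889}*(+1) = \frac{25}{9} (each basis 2-blade squares to minus the product of its generators' squares); cross terms between blades sharing an index anticommute and cancel. So B^2 = \frac{25}{9}.
Answer: boost, certificate B^2 = \frac{25}{9}. Check the certificate: B^2 = \frac{25}{9}, and that sign is decisive whatever form B takes.


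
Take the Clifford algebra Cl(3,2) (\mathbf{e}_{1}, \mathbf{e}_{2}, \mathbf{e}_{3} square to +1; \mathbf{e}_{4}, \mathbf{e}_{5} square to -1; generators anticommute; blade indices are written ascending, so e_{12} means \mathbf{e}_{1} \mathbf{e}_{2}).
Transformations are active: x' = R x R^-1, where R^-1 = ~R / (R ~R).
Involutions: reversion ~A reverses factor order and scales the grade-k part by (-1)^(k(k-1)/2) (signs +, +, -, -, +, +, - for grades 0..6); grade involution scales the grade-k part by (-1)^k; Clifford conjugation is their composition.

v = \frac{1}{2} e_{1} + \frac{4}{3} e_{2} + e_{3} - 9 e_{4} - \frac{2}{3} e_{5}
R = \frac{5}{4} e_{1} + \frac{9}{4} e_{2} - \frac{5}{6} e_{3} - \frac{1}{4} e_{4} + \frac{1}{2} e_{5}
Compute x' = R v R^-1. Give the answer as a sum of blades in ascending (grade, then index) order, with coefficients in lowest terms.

~R = \frac{5}{4} e_{1} + \frac{9}{4} e_{2} - \frac{5}{6} e_{3} - \frac{1}{4} e_{4} + \frac{1}{2} e_{5}, and R ~R = \frac{1009}{144}, so R^-1 = ~R / (\frac{1009}{144}).
R v = \frac{7}{8} + \frac{13}{24} e_{12} + \frac{5}{3} e_{13} - \frac{89}{8} e_{14} - \frac{13}{12} e_{15} + \frac{121}{36} e_{23} - \frac{239}{12} e_{24} - \frac{13}{6} e_{25} + \frac{31}{4} e_{34} + \frac{1}{18} e_{35} + \frac{14}{3} e_{45}
Answer: -\frac{379}{2018} e_{1} - \frac{2335}{3027} e_{2} - \frac{1219}{1009} e_{3} + \frac{9018}{1009} e_{4} + \frac{2396}{3027} e_{5}


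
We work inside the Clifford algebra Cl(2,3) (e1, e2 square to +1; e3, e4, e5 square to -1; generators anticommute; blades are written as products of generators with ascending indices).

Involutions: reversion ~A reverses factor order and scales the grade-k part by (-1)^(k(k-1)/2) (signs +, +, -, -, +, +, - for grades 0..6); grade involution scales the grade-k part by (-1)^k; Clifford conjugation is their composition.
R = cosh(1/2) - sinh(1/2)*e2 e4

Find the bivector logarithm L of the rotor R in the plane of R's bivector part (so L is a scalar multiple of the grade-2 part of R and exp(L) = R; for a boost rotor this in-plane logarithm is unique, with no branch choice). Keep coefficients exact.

The scalar part of R is cosh(1/2), which fixes the rapidity magnitude through cosh (cosh is even, so it cannot fix the sign — the bivector part carries that); dividing the bivector part by sinh of the rapidity gives the plane, and L = rapidity * plane, where the joint sign ambiguity of (rapidity, plane) cancels in the product.
Concretely: cosh(rapidity) = cosh(1/2) gives rapidity = ±1/2, and since rapidity/sinh(rapidity) is even the sign is immaterial: L = (rapidity/sinh(rapidity)) * <R>_2 = (1/(2*sinh(1/2))) * <R>_2.
Answer: -1/2*e2 e4


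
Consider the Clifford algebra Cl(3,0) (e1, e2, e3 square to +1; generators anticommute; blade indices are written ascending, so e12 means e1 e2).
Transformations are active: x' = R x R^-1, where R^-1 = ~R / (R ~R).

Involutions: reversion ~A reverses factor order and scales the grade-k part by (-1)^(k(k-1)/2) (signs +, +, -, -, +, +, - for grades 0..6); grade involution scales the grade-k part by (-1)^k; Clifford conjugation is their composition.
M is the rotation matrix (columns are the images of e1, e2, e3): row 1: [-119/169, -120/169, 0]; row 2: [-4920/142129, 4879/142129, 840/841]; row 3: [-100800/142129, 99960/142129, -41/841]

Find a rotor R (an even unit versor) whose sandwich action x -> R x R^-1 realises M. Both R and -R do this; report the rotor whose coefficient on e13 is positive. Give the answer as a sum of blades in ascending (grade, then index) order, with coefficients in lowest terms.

Method: write R = a + b12*e12 + b13*e13 + b23*e23 with a^2 + b12^2 + b13^2 + b23^2 = 1 (so R^-1 = ~R). Expanding the columns R e_j ~R gives tr M = 4a^2 - 1 and, from the antisymmetric part, M21 - M12 = -4a*b12, M13 - M31 = 4a*b13, M32 - M23 = -4a*b23.
Here tr M = -102129/142129, so a^2 = (1 + tr M)/4 = 10000/142129 and a = ±100/377. Taking a = 100/377: M21 - M12 = 96000/142129, M13 - M31 = 100800/142129, M32 - M23 = -42000/142129, giving b12 = -240/377, b13 = 252/377, b23 = 105/377, i.e. R = 100/377 - 240/377*e12 + 252/377*e13 + 105/377*e23.
Its e13 coefficient is already positive.
Answer: 100/377 - 240/377*e12 + 252/377*e13 + 105/377*e23. Uniqueness: Spin(3) -> SO(3) maps R and -R to the same rotation of trace -102129/142129; fixing the sign of the e13 coefficient removes the ambiguity.


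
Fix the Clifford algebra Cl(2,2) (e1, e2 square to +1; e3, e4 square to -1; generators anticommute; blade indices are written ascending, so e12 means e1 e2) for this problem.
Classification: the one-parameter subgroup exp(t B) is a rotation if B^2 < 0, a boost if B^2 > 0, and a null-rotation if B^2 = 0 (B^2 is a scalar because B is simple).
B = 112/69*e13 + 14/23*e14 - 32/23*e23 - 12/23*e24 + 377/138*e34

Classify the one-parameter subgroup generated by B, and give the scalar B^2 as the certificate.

B^2 term by term: the squares give (112/69)^2*(e13)^2 + (14/23)^2*(e14)^2 + (-32/23)^2*(e23)^2 + (-12/23)^2*(e24)^2 + (377/138)^2*(e34)^2 = 12544/4761*(+1) + 196/529*(+1) + 1024/529*(+1) + 144/529*(+1) + 142129/19044*(-1) = -9/4 (each basis 2-blade squares to minus the product of its generators' squares); cross terms between blades sharing an index anticommute and cancel; the commuting (index-disjoint) pairs give grade-4 terms 2*c*c'*(blade product), which cancel blade by blade — e1234: 896/529 - 896/529 = 0 — confirming B is simple. So B^2 = -9/4.
Answer: rotation, certificate B^2 = -9/4. One invariant decides it: the square -9/4 survives every conjugation, and its sign is exactly the classification.


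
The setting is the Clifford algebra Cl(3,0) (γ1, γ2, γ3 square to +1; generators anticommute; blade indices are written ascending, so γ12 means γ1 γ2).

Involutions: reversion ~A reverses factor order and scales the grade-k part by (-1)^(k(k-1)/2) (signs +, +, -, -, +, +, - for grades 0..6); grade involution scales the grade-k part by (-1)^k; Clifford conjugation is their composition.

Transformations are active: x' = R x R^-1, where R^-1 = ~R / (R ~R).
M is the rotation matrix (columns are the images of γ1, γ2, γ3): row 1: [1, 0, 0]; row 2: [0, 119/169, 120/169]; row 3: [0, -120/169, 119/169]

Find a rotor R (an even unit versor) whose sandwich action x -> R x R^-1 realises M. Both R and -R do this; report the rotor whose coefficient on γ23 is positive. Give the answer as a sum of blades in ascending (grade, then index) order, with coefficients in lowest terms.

Method: write R = a + b12*γ12 + b13*γ13 + b23*γ23 with a^2 + b12^2 + b13^2 + b23^2 = 1 (so R^-1 = ~R). Expanding the columns R e_j ~R gives tr M = 4a^2 - 1 and, from the antisymmetric part, M21 - M12 = -4a*b12, M13 - M31 = 4a*b13, M32 - M23 = -4a*b23.
Here tr M = 407/169, so a^2 = (1 + tr M)/4 = 144/169 and a = ±12/13. Taking a = 12/13: M21 - M12 = 0, M13 - M31 = 0, M32 - M23 = -240/169, giving b12 = 0, b13 = 0, b23 = 5/13, i.e. R = 12/13 + 5/13*γ23.
Its γ23 coefficient is already positive.
Answer: 12/13 + 5/13*γ23. Uniqueness: Spin(3) -> SO(3) maps R and -R to the same rotation of trace 407/169; fixing the sign of the γ23 coefficient removes the ambiguity.


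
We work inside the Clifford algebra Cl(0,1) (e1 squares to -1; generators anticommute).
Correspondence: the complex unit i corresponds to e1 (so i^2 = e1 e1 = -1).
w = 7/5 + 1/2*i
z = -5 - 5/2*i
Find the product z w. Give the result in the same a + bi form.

In blades: z = -5 - 5/2*e1, w = 7/5 + 1/2*e1.
Distribute z over w term by term (generator squares from the signature, products reordered to ascending indices): (-5)*w = -7 - 5/2*e1; (-5/2*e1)*w = 5/4 - 7/2*e1.
Sum: -23/4 - 6*e1; translating back through the correspondence:
Answer: -23/4 - 6i


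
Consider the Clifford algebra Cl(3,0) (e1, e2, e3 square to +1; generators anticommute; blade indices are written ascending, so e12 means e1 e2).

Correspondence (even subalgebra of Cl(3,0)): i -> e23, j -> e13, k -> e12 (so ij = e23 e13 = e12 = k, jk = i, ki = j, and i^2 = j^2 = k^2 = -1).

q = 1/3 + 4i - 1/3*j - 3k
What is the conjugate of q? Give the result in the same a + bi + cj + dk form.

In blades: q = 1/3 - 3*e12 - 1/3*e13 + 4*e23.
Quaternion conjugation is reversion on the even subalgebra: the scalar is fixed and every grade-2 blade flips sign, giving 1/3 + 3*e12 + 1/3*e13 - 4*e23; translating back:
Answer: 1/3 - 4i + 1/3*j + 3k


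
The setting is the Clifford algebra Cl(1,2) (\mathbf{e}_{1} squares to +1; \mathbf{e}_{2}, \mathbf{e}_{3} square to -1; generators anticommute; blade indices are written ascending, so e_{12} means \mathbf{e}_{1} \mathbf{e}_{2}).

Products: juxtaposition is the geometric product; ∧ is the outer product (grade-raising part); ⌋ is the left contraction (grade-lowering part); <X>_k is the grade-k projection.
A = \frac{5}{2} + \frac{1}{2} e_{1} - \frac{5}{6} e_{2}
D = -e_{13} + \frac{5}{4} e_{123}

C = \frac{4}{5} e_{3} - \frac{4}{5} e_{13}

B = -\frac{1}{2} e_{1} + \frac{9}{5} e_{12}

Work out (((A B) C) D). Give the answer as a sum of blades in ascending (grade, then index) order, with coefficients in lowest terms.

step 1: -\frac{1}{4} - \frac{11}{4} e_{1} + \frac{9}{10} e_{2} + \frac{49}{12} e_{12}
step 2: 2 e_{3} - 2 e_{13} + \frac{299}{75} e_{23} + \frac{299}{75} e_{123}
step 3: -\frac{179}{60} - \frac{419}{60} e_{1} + \frac{973}{150} e_{2} + \frac{223}{150} e_{12}
Answer: -\frac{179}{60} - \frac{419}{60} e_{1} + \frac{973}{150} e_{2} + \frac{223}{150} e_{12}


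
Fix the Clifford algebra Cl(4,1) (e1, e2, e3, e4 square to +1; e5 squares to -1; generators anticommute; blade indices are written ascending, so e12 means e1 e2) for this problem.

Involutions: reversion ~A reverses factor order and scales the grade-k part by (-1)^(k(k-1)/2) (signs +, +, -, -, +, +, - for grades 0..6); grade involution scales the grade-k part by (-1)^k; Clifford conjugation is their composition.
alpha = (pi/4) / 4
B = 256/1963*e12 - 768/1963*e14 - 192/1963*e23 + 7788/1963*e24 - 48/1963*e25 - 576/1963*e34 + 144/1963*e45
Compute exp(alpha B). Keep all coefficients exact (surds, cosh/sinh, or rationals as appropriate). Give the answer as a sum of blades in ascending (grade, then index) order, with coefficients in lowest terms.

B^2 term by term: the squares give (256/1963)^2*(e12)^2 + (-768/1963)^2*(e14)^2 + (-192/1963)^2*(e23)^2 + (7788/1963)^2*(e24)^2 + (-48/1963)^2*(e25)^2 + (-576/1963)^2*(e34)^2 + (144/1963)^2*(e45)^2 = 65536/3853369*(-1) + 589824/3853369*(-1) + 36864/3853369*(-1) + 60652944/3853369*(-1) + 2304/3853369*(+1) + 331776/3853369*(-1) + 20736/3853369*(+1) = -16 (each basis 2-blade squares to minus the product of its generators' squares); cross terms between blades sharing an index anticommute and cancel; the commuting (index-disjoint) pairs give grade-4 terms 2*c*c'*(blade product), which cancel blade by blade — e1234: -294912/3853369 + 294912/3853369 = 0; e1245: 73728/3853369 - 73728/3853369 = 0; e2345: -55296/3853369 + 55296/3853369 = 0 — confirming B is simple. So B^2 = -16.
B^2 = -16 — B^2 < 0, so the exponential closes trigonometrically: l = 4, alpha*l = pi/4, so exp(alpha B) = cos(pi/4) + (sin(pi/4)/4)*B = sqrt(2)/2 + (sqrt(2)/8)*B.
Answer: sqrt(2)/2 + 32*sqrt(2)/1963*e12 - 96*sqrt(2)/1963*e14 - 24*sqrt(2)/1963*e23 + 1947*sqrt(2)/3926*e24 - 6*sqrt(2)/1963*e25 - 72*sqrt(2)/1963*e34 + 18*sqrt(2)/1963*e45


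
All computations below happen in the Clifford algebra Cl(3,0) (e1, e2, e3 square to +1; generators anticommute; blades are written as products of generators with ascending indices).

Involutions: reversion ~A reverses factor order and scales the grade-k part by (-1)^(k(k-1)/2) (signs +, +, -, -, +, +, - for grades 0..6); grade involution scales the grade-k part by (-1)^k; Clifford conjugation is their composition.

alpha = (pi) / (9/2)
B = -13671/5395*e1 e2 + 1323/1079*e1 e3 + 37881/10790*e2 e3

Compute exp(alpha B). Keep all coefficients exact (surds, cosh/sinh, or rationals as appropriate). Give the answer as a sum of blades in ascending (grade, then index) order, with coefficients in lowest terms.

B^2 term by term: the squares give (-13671/5395)^2*(e1 e2)^2 + (1323/1079)^2*(e1 e3)^2 + (37881/10790)^2*(e2 e3)^2 = 186896241/29106025*(-1) + 1750329/1164241*(-1) + 1434970161/116424100*(-1) = -81/4 (each basis 2-blade squares to minus the product of its generators' squares); cross terms between blades sharing an index anticommute and cancel. So B^2 = -81/4.
B^2 = -81/4 — the series telescopes trigonometrically here: l = 9/2, alpha*l = pi, so exp(alpha B) = cos(pi) + (sin(pi)/(9/2))*B = -1 + (0)*B.
Answer: -1


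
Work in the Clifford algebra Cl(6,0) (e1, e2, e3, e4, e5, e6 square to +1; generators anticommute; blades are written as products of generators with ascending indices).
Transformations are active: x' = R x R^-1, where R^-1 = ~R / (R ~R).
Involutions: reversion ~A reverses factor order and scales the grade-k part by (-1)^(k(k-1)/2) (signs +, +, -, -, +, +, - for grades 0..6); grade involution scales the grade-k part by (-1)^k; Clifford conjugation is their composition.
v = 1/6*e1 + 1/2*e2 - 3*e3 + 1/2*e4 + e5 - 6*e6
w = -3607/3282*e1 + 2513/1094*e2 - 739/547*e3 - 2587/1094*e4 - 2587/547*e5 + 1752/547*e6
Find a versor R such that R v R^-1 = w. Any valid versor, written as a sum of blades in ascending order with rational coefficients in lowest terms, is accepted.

Reasoning: v^2 = w^2 = 1675/36 since conjugation preserves the quadratic form; R = v + w = -510/547*e1 + 1530/547*e2 - 2380/547*e3 - 1020/547*e4 - 2040/547*e5 - 1530/547*e6 is then valid when invertible, keeping its own part and reversing (v - w)/2.
Answer: -510/547*e1 + 1530/547*e2 - 2380/547*e3 - 1020/547*e4 - 2040/547*e5 - 1530/547*e6


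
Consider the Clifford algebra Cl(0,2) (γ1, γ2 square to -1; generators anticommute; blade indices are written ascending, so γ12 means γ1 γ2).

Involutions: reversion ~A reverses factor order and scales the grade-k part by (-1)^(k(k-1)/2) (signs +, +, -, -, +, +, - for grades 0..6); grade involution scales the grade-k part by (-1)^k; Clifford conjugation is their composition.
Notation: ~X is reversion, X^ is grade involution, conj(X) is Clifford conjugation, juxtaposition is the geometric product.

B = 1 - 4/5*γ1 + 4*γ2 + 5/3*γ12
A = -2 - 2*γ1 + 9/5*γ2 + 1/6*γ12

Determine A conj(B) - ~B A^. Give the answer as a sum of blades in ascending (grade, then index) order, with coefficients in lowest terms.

first term: 637/90 - 89/15*γ1 + 33/5*γ2 + 503/50*γ12
second term: 637/90 + 19/15*γ1 - 13*γ2 - 153/50*γ12
Answer: -36/5*γ1 + 98/5*γ2 + 328/25*γ12


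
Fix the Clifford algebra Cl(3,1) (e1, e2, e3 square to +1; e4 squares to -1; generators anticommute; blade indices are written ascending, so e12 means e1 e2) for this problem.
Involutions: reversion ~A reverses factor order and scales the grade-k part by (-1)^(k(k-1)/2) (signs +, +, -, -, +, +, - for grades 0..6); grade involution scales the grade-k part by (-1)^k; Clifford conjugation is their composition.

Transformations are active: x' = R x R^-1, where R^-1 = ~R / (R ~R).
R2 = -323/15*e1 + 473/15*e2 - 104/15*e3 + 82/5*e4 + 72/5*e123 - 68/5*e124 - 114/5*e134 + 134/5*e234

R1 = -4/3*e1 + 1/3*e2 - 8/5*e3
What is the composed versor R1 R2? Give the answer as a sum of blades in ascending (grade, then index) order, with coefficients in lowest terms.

Distribute over the terms of R1 (each basis-blade product reordered to ascending indices, repeated generators contracted through their squares):
(-4/3*e1) R2 = 1292/45 - 1892/45*e12 + 416/45*e13 - 328/15*e14 - 96/5*e23 + 272/15*e24 + 152/5*e34 - 536/15*e1234
(1/3*e2) R2 = 473/45 + 323/45*e12 - 24/5*e13 + 68/15*e14 - 104/45*e23 + 82/15*e24 + 134/15*e34 + 38/5*e1234
(-8/5*e3) R2 = 832/75 - 576/25*e12 - 2584/75*e13 - 912/25*e14 + 3784/75*e23 + 1072/25*e24 - 656/25*e34 + 544/25*e1234
Summing the partial products and collecting blades:
Answer: 11321/225 - 4343/75*e12 - 6752/225*e13 - 4036/75*e14 + 6512/225*e23 + 1662/25*e24 + 982/75*e34 - 478/75*e1234


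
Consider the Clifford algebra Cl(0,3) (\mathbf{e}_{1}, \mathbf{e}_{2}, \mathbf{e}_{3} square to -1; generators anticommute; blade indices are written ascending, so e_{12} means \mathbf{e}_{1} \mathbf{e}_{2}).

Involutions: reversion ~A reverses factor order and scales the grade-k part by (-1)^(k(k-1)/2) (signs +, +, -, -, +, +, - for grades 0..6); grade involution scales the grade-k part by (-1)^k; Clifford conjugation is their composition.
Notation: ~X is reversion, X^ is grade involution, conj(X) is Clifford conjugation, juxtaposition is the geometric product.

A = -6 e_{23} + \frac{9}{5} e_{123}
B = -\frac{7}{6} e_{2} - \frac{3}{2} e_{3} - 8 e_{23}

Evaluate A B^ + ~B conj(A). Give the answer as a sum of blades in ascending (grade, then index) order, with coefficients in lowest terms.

first term: -48 + \frac{72}{5} e_{1} + 9 e_{2} - 7 e_{3} - \frac{27}{10} e_{12} + \frac{21}{10} e_{13}
second term: -48 - \frac{72}{5} e_{1} - 9 e_{2} + 7 e_{3} + \frac{27}{10} e_{12} - \frac{21}{10} e_{13}
Answer: -96


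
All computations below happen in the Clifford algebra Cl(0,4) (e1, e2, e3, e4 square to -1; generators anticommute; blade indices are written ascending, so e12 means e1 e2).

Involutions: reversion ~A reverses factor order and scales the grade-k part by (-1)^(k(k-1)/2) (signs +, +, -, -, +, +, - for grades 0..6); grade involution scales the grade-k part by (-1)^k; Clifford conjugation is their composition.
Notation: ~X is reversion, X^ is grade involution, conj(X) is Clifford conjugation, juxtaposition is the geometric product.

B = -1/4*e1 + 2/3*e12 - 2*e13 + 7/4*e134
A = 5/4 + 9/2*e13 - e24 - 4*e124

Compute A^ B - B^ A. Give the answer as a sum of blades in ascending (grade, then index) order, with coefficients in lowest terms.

first term: 9 - 5/16*e1 - 9/8*e3 - 253/24*e4 + 5/6*e12 - 5/2*e13 - 2/3*e14 - 10*e23 + e24 - 7/4*e123 + 1/4*e124 + 35/16*e134 - 8*e234 - 2*e1234
second term: 9 + 5/16*e1 - 9/8*e3 + 253/24*e4 + 5/6*e12 - 5/2*e13 + 2/3*e14 + 10*e23 + e24 - 7/4*e123 - 1/4*e124 - 35/16*e134 - 8*e234 - 2*e1234
Answer: -5/8*e1 - 253/12*e4 - 4/3*e14 - 20*e23 + 1/2*e124 + 35/8*e134


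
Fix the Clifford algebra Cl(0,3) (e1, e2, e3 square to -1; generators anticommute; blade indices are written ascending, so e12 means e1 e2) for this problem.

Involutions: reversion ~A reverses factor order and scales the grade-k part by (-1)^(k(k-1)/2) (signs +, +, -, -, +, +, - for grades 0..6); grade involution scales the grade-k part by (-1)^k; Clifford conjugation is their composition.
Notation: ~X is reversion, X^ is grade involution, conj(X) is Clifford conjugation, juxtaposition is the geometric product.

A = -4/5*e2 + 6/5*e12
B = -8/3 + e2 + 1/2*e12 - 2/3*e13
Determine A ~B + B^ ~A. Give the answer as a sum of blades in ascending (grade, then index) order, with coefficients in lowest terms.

first term: 7/5 - 4/5*e1 + 32/15*e2 - 16/5*e12 + 4/5*e23 + 8/15*e123
second term: -1/5 + 8/5*e1 + 32/15*e2 + 16/5*e12 - 4/5*e23 - 8/15*e123
Answer: 6/5 + 4/5*e1 + 64/15*e2


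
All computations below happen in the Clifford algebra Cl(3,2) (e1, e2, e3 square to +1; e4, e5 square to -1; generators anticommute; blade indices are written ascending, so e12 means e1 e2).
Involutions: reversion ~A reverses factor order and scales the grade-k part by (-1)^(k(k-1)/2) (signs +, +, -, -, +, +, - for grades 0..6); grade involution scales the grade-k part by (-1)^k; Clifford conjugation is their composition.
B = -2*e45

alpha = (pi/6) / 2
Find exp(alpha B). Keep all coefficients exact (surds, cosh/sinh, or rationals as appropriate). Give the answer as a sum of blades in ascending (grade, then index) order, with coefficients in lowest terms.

B^2 = (-2)^2*(e45)^2 = 4*(-1) = -4 (a basis 2-blade squares to minus the product of its generators' squares).
B^2 = -4 — since the square is negative, the closed form is circular: l = 2, alpha*l = pi/6, so exp(alpha B) = cos(pi/6) + (sin(pi/6)/2)*B = sqrt(3)/2 + (1/4)*B.
Answer: sqrt(3)/2 - 1/2*e45


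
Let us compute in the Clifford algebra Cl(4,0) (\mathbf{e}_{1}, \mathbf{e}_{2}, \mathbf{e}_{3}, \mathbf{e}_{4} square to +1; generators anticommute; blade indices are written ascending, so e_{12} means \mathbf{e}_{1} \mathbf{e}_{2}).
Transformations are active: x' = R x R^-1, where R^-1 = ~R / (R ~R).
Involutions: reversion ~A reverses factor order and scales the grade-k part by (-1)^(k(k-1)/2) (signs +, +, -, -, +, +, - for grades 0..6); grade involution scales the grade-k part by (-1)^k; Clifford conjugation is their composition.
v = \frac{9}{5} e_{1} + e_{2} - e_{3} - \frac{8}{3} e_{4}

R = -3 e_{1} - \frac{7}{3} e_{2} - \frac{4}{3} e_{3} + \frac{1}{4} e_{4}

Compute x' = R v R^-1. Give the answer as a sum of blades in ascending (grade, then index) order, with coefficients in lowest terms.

~R = -3 e_{1} - \frac{7}{3} e_{2} - \frac{4}{3} e_{3} + \frac{1}{4} e_{4}, and R ~R = \frac{2345}{144}, so R^-1 = ~R / (\frac{2345}{144}).
R v = -\frac{106}{15} + \frac{6}{5} e_{12} + \frac{27}{5} e_{13} + \frac{151}{20} e_{14} + \frac{11}{3} e_{23} + \frac{215}{36} e_{24} + \frac{137}{36} e_{34}
Answer: \frac{9423}{11725} e_{1} + \frac{1717}{1675} e_{2} + \frac{25293}{11725} e_{3} + \frac{86168}{35175} e_{4}


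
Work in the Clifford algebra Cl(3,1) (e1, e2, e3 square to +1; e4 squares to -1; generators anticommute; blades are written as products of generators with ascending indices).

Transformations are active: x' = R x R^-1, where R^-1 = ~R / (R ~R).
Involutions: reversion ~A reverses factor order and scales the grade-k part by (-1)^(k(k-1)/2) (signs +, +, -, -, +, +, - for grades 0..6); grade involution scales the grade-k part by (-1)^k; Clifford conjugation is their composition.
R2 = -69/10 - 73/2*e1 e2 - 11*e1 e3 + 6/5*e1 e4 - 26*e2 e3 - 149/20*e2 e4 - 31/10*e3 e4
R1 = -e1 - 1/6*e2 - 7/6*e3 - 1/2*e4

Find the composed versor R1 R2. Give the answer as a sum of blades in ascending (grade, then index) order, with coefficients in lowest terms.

Distribute over the terms of R1 (each basis-blade product reordered to ascending indices, repeated generators contracted through their squares):
(-e1) R2 = 69/10*e1 + 73/2*e2 + 11*e3 - 6/5*e4 + 26*e1 e2 e3 + 149/20*e1 e2 e4 + 31/10*e1 e3 e4
(-1/6*e2) R2 = -73/12*e1 + 23/20*e2 + 13/3*e3 + 149/120*e4 - 11/6*e1 e2 e3 + 1/5*e1 e2 e4 + 31/60*e2 e3 e4
(-7/6*e3) R2 = -77/6*e1 - 91/3*e2 + 161/20*e3 + 217/60*e4 + 511/12*e1 e2 e3 + 7/5*e1 e3 e4 - 1043/120*e2 e3 e4
(-1/2*e4) R2 = -3/5*e1 + 149/40*e2 + 31/20*e3 + 69/20*e4 + 73/4*e1 e2 e4 + 11/2*e1 e3 e4 + 13*e2 e3 e4
Summing the partial products and collecting blades:
Answer: -757/60*e1 + 265/24*e2 + 374/15*e3 + 853/120*e4 + 267/4*e1 e2 e3 + 259/10*e1 e2 e4 + 10*e1 e3 e4 + 193/40*e2 e3 e4


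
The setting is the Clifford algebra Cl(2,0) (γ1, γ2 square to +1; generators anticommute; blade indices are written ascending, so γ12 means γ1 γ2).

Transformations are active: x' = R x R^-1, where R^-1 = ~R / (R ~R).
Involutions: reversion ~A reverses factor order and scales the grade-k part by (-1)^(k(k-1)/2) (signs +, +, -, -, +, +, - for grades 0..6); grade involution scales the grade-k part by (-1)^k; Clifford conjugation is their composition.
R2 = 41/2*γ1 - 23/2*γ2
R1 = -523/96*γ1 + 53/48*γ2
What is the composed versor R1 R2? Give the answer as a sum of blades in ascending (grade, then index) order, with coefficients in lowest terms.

Distribute over the terms of R1 (each basis-blade product reordered to ascending indices, repeated generators contracted through their squares):
(-523/96*γ1) R2 = -21443/192 + 12029/192*γ12
(53/48*γ2) R2 = -1219/96 - 2173/96*γ12
Summing the partial products and collecting blades:
Answer: -23881/192 + 2561/64*γ12


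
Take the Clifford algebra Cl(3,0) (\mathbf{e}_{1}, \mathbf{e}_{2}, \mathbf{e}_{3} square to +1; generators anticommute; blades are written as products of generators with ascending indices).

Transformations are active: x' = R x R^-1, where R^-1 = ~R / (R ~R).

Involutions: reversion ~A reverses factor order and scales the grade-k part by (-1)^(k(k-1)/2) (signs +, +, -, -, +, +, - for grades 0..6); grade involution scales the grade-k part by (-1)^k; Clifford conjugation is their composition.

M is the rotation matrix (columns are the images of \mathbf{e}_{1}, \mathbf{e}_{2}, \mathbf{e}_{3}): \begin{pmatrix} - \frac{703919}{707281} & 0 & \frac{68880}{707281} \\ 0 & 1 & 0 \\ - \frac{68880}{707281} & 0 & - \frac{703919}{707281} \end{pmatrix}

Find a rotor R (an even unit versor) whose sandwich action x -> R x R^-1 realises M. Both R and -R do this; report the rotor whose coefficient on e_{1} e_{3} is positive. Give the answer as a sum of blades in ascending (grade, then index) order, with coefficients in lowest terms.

Method: write R = a + b12*e_{1} e_{2} + b13*e_{1} e_{3} + b23*e_{2} e_{3} with a^2 + b12^2 + b13^2 + b23^2 = 1 (so R^-1 = ~R). Expanding the columns R e_j ~R gives tr M = 4a^2 - 1 and, from the antisymmetric part, M21 - M12 = -4a*b12, M13 - M31 = 4a*b13, M32 - M23 = -4a*b23.
Here tr M = -\frac{700557}{707281}, so a^2 = (1 + tr M)/4 = \frac{1681}{707281} and a = ±\frac{41}{841}. Taking a = \frac{41}{841}: M21 - M12 = 0, M13 - M31 = \frac{137760}{707281}, M32 - M23 = 0, giving b12 = 0, b13 = \frac{840}{841}, b23 = 0, i.e. R = \frac{41}{841} + \frac{840}{841} e_{1} e_{3}.
Its e_{1} e_{3} coefficient is already positive.
Answer: \frac{41}{841} + \frac{840}{841} e_{1} e_{3}. Key observation: the double cover Spin(3) -> SO(3) sends R and -R to the same matrix (trace -\frac{700557}{707281} here), so the stated sign of the e_{1} e_{3} coefficient is what selects one sheet.


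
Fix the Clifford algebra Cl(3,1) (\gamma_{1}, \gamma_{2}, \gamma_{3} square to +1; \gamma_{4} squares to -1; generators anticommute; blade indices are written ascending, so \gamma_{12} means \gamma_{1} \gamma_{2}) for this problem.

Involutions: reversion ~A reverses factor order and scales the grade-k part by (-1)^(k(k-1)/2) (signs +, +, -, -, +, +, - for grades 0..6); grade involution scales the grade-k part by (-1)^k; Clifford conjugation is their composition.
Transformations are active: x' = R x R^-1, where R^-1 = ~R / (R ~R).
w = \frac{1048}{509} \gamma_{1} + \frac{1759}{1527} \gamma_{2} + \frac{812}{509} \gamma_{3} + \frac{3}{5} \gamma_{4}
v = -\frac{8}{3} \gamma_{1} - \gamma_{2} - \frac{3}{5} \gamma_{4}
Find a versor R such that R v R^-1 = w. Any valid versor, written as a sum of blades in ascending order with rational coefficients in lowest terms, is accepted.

Why this works: both vectors square to \frac{1744}{225}, so q(v) = q(w) and R = v + w = -\frac{928}{1527} \gamma_{1} + \frac{232}{1527} \gamma_{2} + \frac{812}{509} \gamma_{3} carries v to w — its own direction survives, the complement (v - w)/2 flips.
Answer: -\frac{928}{1527} \gamma_{1} + \frac{232}{1527} \gamma_{2} + \frac{812}{509} \gamma_{3}


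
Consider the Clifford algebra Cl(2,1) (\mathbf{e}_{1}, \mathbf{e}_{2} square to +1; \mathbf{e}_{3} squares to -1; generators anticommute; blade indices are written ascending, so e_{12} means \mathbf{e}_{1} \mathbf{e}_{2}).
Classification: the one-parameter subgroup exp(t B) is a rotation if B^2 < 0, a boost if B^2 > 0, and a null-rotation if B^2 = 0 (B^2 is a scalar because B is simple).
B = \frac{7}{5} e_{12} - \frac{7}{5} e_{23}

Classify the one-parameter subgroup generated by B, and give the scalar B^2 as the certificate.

B^2 term by term: the squares give (\frac{7}{5})^2*(e_{12})^2 + (-\frac{7}{5})^2*(e_{23})^2 = \frac{49}{25}*(-1) + \frac{49}{25}*(+1) = 0 (each basis 2-blade squares to minus the product of its generators' squares); cross terms between blades sharing an index anticommute and cancel. So B^2 = 0.
Answer: null-rotation, certificate B^2 = 0. Certificate logic: 0 is a conjugation-invariant scalar, so its sign fixes rotation versus boost versus null-rotation outright.


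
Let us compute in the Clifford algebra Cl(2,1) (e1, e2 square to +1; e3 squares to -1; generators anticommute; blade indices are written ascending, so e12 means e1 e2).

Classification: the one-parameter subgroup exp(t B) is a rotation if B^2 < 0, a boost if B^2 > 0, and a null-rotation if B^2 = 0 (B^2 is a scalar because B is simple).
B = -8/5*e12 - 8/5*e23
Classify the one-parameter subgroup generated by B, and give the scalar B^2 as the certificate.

B^2 term by term: the squares give (-8/5)^2*(e12)^2 + (-8/5)^2*(e23)^2 = 64/25*(-1) + 64/25*(+1) = 0 (each basis 2-blade squares to minus the product of its generators' squares); cross terms between blades sharing an index anticommute and cancel. So B^2 = 0.
Answer: null-rotation, certificate B^2 = 0. No conjugation can change B^2 = 0; the sign gives the class.


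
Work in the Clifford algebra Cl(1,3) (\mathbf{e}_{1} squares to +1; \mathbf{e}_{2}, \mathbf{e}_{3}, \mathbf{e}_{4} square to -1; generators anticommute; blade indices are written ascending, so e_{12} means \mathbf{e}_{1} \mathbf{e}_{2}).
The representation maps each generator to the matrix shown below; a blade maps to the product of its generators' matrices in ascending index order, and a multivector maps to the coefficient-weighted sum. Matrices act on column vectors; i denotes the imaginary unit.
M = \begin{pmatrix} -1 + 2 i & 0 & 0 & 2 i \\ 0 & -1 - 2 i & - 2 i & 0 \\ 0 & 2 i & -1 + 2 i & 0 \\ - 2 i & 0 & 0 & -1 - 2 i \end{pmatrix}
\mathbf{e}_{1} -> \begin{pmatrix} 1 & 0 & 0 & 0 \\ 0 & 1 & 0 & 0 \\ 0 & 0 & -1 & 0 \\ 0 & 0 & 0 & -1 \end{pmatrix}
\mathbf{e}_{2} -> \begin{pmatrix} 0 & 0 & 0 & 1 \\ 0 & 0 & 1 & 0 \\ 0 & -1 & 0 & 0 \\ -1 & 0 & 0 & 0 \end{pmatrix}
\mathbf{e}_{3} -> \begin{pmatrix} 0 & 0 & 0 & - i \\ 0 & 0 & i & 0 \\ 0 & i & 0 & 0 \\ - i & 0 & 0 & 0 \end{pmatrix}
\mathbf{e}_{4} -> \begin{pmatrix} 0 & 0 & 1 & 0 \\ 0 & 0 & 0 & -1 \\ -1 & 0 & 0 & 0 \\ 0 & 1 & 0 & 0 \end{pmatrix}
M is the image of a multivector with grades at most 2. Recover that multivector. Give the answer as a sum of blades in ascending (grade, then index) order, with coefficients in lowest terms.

Method: the blade images are trace-orthogonal — tr(rho(e_A) rho(e_B)^-1) = 4 if A = B and 0 otherwise — and rho(e_A)^-1 = (e_A)^2 * rho(e_A) with (e_A)^2 = +1 or -1, so the coefficient of e_A in the preimage is (e_A)^2 * tr(M rho(e_A))/4.
Nonzero projections over blades of grade <= 2: 1: (1)^2 = +1, tr(M 1) = -4, coefficient -1; e_{13}: (e_{13})^2 = +1, tr(M rho(e_{13})) = -8, coefficient -2; e_{23}: (e_{23})^2 = -1, tr(M rho(e_{23})) = 8, coefficient -2. Every other blade of grade <= 2 projects to 0.
Answer: -1 - 2 e_{13} - 2 e_{23}


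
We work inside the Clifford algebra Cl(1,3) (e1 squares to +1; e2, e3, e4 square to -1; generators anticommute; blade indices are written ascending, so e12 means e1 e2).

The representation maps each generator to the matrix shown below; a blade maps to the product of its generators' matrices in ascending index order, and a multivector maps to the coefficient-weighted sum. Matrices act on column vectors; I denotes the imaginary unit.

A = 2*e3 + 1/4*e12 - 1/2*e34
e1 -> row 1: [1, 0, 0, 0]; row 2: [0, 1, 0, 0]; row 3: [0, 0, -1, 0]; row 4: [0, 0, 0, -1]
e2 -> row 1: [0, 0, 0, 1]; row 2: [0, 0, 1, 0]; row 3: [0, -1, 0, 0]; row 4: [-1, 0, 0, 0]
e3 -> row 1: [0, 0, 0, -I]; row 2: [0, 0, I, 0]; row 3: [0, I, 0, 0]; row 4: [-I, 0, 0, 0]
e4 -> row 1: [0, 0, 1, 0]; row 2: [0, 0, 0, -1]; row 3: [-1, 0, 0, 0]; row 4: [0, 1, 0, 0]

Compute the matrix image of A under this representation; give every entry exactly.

Bivector images (products of the table entries): rho(e12) = rho(e1)rho(e2) = row 1: [0, 0, 0, 1]; row 2: [0, 0, 1, 0]; row 3: [0, 1, 0, 0]; row 4: [1, 0, 0, 0]; rho(e34) = rho(e3)rho(e4) = row 1: [0, -I, 0, 0]; row 2: [-I, 0, 0, 0]; row 3: [0, 0, 0, -I]; row 4: [0, 0, -I, 0].
M = (2)*rho(e3) + (1/4)*rho(e12) + (-1/2)*rho(e34), summed entrywise:
Answer: row 1: [0, I/2, 0, 1/4 - 2*I]; row 2: [I/2, 0, 1/4 + 2*I, 0]; row 3: [0, 1/4 + 2*I, 0, I/2]; row 4: [1/4 - 2*I, 0, I/2, 0]


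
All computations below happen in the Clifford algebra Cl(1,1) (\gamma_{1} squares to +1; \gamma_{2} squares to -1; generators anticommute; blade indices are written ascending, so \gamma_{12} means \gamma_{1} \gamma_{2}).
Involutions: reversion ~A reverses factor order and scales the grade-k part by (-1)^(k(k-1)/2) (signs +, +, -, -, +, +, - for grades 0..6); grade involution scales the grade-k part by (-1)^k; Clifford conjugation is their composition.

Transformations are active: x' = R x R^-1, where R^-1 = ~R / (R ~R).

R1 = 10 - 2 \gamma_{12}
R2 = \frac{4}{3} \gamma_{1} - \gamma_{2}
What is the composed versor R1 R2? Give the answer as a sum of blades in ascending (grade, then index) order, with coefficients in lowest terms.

Distribute over the terms of R1 (each basis-blade product reordered to ascending indices, repeated generators contracted through their squares):
(10) R2 = \frac{40}{3} \gamma_{1} - 10 \gamma_{2}
(-2 \gamma_{12}) R2 = -2 \gamma_{1} + \frac{8}{3} \gamma_{2}
Summing the partial products and collecting blades:
Answer: \frac{34}{3} \gamma_{1} - \frac{22}{3} \gamma_{2}


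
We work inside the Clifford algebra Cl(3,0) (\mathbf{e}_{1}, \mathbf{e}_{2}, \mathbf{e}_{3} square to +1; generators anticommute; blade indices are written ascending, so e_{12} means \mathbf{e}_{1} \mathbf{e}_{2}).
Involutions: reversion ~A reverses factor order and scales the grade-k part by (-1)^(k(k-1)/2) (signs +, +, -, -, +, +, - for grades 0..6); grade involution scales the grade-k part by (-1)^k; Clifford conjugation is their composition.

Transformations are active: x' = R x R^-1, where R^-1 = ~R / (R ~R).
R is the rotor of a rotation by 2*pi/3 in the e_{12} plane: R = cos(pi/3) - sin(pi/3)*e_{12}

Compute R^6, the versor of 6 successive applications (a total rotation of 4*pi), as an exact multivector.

Half-angle bookkeeping: 6 applications in e_{12} add up to rotor phase 6*pi/3 = 2 \pi, so R^6 = cos(2 \pi) - sin(2 \pi)*e_{12}.
cos(2 \pi) = 1 and sin(2 \pi) = 0, so R^6 = 1. The total rotation 4*pi is 2 full turns, so every vector returns to itself, yet the rotor is +1, back on the identity sheet (an even number of 2*pi turns).
Answer: 1


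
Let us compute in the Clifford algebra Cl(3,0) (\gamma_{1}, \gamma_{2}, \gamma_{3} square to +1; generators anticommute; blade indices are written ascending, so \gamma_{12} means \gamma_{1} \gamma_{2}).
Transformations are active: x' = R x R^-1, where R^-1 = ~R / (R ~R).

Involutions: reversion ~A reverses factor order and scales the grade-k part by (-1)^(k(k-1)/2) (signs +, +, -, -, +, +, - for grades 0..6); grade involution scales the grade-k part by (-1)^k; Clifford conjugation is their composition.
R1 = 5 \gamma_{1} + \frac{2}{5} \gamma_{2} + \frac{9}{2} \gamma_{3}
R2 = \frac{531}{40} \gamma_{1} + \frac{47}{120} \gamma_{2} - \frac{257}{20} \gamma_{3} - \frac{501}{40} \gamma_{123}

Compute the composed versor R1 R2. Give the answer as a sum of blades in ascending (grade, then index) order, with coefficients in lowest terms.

Distribute over the terms of R1 (each basis-blade product reordered to ascending indices, repeated generators contracted through their squares):
(5 \gamma_{1}) R2 = \frac{531}{8} + \frac{47}{24} \gamma_{12} - \frac{257}{4} \gamma_{13} - \frac{501}{8} \gamma_{23}
(\frac{2}{5} \gamma_{2}) R2 = \frac{47}{300} - \frac{531}{100} \gamma_{12} + \frac{501}{100} \gamma_{13} - \frac{257}{50} \gamma_{23}
(\frac{9}{2} \gamma_{3}) R2 = -\frac{2313}{40} - \frac{4509}{80} \gamma_{12} - \frac{4779}{80} \gamma_{13} - \frac{141}{80} \gamma_{23}
Summing the partial products and collecting blades:
Answer: \frac{653}{75} - \frac{71657}{1200} \gamma_{12} - \frac{47591}{400} \gamma_{13} - \frac{27811}{400} \gamma_{23}
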